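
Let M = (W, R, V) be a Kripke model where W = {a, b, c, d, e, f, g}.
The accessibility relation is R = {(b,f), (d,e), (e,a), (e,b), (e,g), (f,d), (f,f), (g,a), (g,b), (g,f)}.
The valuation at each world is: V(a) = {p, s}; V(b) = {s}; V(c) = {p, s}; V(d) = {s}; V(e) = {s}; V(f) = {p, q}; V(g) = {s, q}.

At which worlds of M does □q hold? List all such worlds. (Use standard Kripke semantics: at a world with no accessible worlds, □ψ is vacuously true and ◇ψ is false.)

a, b, c

Let φ = □q. Evaluate φ at each world:
  a (successors ∅): φ is true.
  b (successors {f}): φ is true.
  c (successors ∅): φ is true.
  d (successors {e}): φ is false.
  e (successors {a, b, g}): φ is false.
  f (successors {d, f}): φ is false.
  g (successors {a, b, f}): φ is false.
For instance, at g:
  At g: □q requires q at every successor {a, b, f}.
    q fails at a, so □q is false at g.
Satisfying worlds: {a, b, c}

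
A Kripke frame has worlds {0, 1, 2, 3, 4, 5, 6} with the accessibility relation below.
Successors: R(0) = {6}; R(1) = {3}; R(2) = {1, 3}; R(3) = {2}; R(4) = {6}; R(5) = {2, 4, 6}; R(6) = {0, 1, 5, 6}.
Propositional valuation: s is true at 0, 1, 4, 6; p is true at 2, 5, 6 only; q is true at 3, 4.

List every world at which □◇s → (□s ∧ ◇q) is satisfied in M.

Let φ = □◇s → (□s ∧ ◇q). Evaluate φ at each world:
  0 (successors {6}): φ is false.
  1 (successors {3}): φ is true.
  2 (successors {1, 3}): φ is true.
  3 (successors {2}): φ is false.
  4 (successors {6}): φ is false.
  5 (successors {2, 4, 6}): φ is false.
  6 (successors {0, 1, 5, 6}): φ is true.
For instance, at 6:
  At 6: □◇s is false, □s ∧ ◇q is false, so □◇s → (□s ∧ ◇q) is true.
    At 6: □◇s requires ◇s at every successor {0, 1, 5, 6}.
      ◇s fails at 1, so □◇s is false at 6.
    At 6: □s is false, ◇q is false, so □s ∧ ◇q is false.
      At 6: □s requires s at every successor {0, 1, 5, 6}.
        s fails at 5, so □s is false at 6.
      At 6: ◇q requires q at some successor in {0, 1, 5, 6}.
        At 0: q is false.
        At 1: q is false.
        At 5: q is false.
        At 6: q is false.
      So ◇q is false at 6.
Satisfying worlds: {1, 2, 6}

1, 2, 6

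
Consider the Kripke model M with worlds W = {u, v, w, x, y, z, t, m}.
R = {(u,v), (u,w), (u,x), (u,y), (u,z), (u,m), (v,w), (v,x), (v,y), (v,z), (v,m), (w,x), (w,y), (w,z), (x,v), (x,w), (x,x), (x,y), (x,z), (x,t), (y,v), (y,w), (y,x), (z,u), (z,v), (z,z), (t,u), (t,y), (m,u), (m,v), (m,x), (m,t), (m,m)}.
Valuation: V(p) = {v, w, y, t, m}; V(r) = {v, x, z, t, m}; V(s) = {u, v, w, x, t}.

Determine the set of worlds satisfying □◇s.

u, v, w, x, y, z, t, m

Let φ = □◇s. Evaluate φ at each world:
  u (successors {v, w, x, y, z, m}): φ is true.
  v (successors {w, x, y, z, m}): φ is true.
  w (successors {x, y, z}): φ is true.
  x (successors {v, w, x, y, z, t}): φ is true.
  y (successors {v, w, x}): φ is true.
  z (successors {u, v, z}): φ is true.
  t (successors {u, y}): φ is true.
  m (successors {u, v, x, t, m}): φ is true.
For instance, at u:
  At u: □◇s requires ◇s at every successor {v, w, x, y, z, m}.
    At v: ◇s is true.
    At w: ◇s is true.
    At x: ◇s is true.
    At y: ◇s is true.
    At z: ◇s is true.
    At m: ◇s is true.
  So □◇s is true at u.
Satisfying worlds: {u, v, w, x, y, z, t, m}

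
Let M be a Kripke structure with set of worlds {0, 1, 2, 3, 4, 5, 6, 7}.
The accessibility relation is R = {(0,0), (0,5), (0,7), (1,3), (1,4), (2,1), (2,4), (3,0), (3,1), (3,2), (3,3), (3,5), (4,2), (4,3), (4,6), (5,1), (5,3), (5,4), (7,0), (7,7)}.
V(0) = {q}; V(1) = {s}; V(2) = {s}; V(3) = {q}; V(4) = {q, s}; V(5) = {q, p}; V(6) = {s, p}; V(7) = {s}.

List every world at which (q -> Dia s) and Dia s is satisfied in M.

0, 1, 2, 3, 4, 5, 7

Let φ = (q -> Dia s) and Dia s. Evaluate φ at each world:
  0 (successors {0, 5, 7}): φ is true.
  1 (successors {3, 4}): φ is true.
  2 (successors {1, 4}): φ is true.
  3 (successors {0, 1, 2, 3, 5}): φ is true.
  4 (successors {2, 3, 6}): φ is true.
  5 (successors {1, 3, 4}): φ is true.
  6 (successors ∅): φ is false.
  7 (successors {0, 7}): φ is true.
For instance, at 7:
  At 7: q -> Dia s is true, Dia s is true, so (q -> Dia s) and Dia s is true.
    At 7: q is false, Dia s is true, so q -> Dia s is true.
      At 7: Dia s requires s at some successor in {0, 7}.
        s holds at 7, so Dia s is true at 7.
    At 7: Dia s requires s at some successor in {0, 7}.
      s holds at 7, so Dia s is true at 7.
Satisfying worlds: {0, 1, 2, 3, 4, 5, 7}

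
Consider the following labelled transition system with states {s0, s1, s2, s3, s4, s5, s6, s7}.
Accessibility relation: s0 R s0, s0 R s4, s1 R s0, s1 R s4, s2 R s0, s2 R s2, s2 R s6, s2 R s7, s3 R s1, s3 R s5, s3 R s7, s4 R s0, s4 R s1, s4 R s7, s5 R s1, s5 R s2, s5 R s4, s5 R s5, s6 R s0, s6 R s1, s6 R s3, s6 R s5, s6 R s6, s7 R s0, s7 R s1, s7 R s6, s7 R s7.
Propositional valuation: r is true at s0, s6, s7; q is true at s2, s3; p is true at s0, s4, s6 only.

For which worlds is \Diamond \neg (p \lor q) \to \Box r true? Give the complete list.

s0, s1

Recall that \Box ψ holds at a world iff ψ holds at every accessible world, and \Diamond ψ holds iff ψ holds at some accessible world.
Let φ = \Diamond \neg (p \lor q) \to \Box r. Evaluate φ at each world:
  s0 (successors {s0, s4}): φ is true.
  s1 (successors {s0, s4}): φ is true.
  s2 (successors {s0, s2, s6, s7}): φ is false.
  s3 (successors {s1, s5, s7}): φ is false.
  s4 (successors {s0, s1, s7}): φ is false.
  s5 (successors {s1, s2, s4, s5}): φ is false.
  s6 (successors {s0, s1, s3, s5, s6}): φ is false.
  s7 (successors {s0, s1, s6, s7}): φ is false.
For instance, at s3:
  At s3: \Diamond \neg (p \lor q) is true, \Box r is false, so \Diamond \neg (p \lor q) \to \Box r is false.
    At s3: \Diamond \neg (p \lor q) requires \neg (p \lor q) at some successor in {s1, s5, s7}.
      \neg (p \lor q) holds at s1, so \Diamond \neg (p \lor q) is true at s3.
    At s3: \Box r requires r at every successor {s1, s5, s7}.
      r fails at s1, so \Box r is false at s3.
Satisfying worlds: {s0, s1}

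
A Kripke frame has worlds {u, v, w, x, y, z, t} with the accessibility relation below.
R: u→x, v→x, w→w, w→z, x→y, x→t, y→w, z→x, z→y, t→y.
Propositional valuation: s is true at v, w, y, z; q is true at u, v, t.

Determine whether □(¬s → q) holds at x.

At x: □(¬s → q) requires ¬s → q at every successor {y, t}.
  At y: ¬s → q is true.
  At t: ¬s → q is true.
So □(¬s → q) is true at x.

Yes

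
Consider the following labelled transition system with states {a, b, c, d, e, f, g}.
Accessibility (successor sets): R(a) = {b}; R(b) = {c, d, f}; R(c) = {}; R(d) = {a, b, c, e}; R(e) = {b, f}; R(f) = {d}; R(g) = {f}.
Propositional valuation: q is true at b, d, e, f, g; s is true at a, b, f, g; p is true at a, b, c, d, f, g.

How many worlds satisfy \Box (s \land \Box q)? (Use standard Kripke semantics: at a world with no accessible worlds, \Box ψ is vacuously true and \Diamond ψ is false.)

2

Let φ = \Box (s \land \Box q). Evaluate φ at each world:
  a (successors {b}): φ is false.
  b (successors {c, d, f}): φ is false.
  c (successors ∅): φ is true.
  d (successors {a, b, c, e}): φ is false.
  e (successors {b, f}): φ is false.
  f (successors {d}): φ is false.
  g (successors {f}): φ is true.
For instance, at e:
  At e: \Box (s \land \Box q) requires s \land \Box q at every successor {b, f}.
    s \land \Box q fails at b, so \Box (s \land \Box q) is false at e.
      At b: s is true, \Box q is false, so s \land \Box q is false.
Satisfying worlds: {c, g}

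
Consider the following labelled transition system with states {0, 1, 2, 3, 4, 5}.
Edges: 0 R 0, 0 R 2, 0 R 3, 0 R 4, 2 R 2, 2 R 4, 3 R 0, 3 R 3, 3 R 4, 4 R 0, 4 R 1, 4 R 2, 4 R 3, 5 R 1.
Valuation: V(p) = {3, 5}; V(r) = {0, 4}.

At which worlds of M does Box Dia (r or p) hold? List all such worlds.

0, 1, 2, 3

Let φ = Box Dia (r or p). Evaluate φ at each world:
  0 (successors {0, 2, 3, 4}): φ is true.
  1 (successors ∅): φ is true.
  2 (successors {2, 4}): φ is true.
  3 (successors {0, 3, 4}): φ is true.
  4 (successors {0, 1, 2, 3}): φ is false.
  5 (successors {1}): φ is false.
For instance, at 4:
  At 4: Box Dia (r or p) requires Dia (r or p) at every successor {0, 1, 2, 3}.
    Dia (r or p) fails at 1, so Box Dia (r or p) is false at 4.
      At 1: no accessible worlds, so Dia (r or p) is false.
Satisfying worlds: {0, 1, 2, 3}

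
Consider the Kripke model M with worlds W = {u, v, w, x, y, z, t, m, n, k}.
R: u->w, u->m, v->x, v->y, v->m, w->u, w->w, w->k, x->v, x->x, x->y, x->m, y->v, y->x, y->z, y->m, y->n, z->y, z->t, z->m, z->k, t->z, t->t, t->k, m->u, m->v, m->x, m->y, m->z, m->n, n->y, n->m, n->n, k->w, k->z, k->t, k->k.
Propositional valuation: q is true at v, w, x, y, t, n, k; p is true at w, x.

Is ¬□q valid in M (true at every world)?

Let φ = ¬□q. Evaluate φ at each world:
  u (successors {w, m}): φ is true.
  v (successors {x, y, m}): φ is true.
  w (successors {u, w, k}): φ is true.
  x (successors {v, x, y, m}): φ is true.
  y (successors {v, x, z, m, n}): φ is true.
  z (successors {y, t, m, k}): φ is true.
  t (successors {z, t, k}): φ is true.
  m (successors {u, v, x, y, z, n}): φ is true.
  n (successors {y, m, n}): φ is true.
  k (successors {w, z, t, k}): φ is true.
For instance, at t:
  At t: □q is false, so ¬□q is true.
    At t: □q requires q at every successor {z, t, k}.
      q fails at z, so □q is false at t.

Yes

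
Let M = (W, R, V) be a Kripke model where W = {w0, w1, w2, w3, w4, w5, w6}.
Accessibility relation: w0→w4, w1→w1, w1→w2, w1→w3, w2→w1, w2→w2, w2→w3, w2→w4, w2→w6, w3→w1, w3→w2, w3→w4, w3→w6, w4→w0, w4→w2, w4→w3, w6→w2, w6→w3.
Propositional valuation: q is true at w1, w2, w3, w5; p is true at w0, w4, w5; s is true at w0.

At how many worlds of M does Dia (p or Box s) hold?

Recall that Box ψ holds at a world iff ψ holds at every accessible world, and Dia ψ holds iff ψ holds at some accessible world.
Let φ = Dia (p or Box s). Evaluate φ at each world:
  w0 (successors {w4}): φ is true.
  w1 (successors {w1, w2, w3}): φ is false.
  w2 (successors {w1, w2, w3, w4, w6}): φ is true.
  w3 (successors {w1, w2, w4, w6}): φ is true.
  w4 (successors {w0, w2, w3}): φ is true.
  w5 (successors ∅): φ is false.
  w6 (successors {w2, w3}): φ is false.
For instance, at w0:
  At w0: Dia (p or Box s) requires p or Box s at some successor in {w4}.
    p or Box s holds at w4, so Dia (p or Box s) is true at w0.
      At w4: p is true, Box s is false, so p or Box s is true.
Satisfying worlds: {w0, w2, w3, w4}

4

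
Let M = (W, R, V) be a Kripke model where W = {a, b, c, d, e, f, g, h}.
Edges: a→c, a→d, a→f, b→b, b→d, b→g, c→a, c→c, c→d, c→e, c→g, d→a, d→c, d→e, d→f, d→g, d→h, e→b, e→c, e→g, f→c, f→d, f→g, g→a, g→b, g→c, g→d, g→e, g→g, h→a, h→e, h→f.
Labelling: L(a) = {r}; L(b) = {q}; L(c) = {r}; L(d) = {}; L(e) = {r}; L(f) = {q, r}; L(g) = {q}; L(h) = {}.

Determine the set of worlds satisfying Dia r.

Let φ = Dia r. Evaluate φ at each world:
  a (successors {c, d, f}): φ is true.
  b (successors {b, d, g}): φ is false.
  c (successors {a, c, d, e, g}): φ is true.
  d (successors {a, c, e, f, g, h}): φ is true.
  e (successors {b, c, g}): φ is true.
  f (successors {c, d, g}): φ is true.
  g (successors {a, b, c, d, e, g}): φ is true.
  h (successors {a, e, f}): φ is true.
For instance, at c:
  At c: Dia r requires r at some successor in {a, c, d, e, g}.
    r holds at a, so Dia r is true at c.
Satisfying worlds: {a, c, d, e, f, g, h}

a, c, d, e, f, g, h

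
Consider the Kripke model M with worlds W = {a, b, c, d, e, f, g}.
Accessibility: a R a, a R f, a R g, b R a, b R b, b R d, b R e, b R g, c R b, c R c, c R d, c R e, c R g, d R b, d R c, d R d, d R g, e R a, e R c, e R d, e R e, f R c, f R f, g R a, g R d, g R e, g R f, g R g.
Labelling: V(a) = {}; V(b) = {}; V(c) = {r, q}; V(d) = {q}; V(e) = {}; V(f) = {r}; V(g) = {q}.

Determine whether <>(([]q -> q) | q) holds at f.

Yes

At f: <>(([]q -> q) | q) requires ([]q -> q) | q at some successor in {c, f}.
  ([]q -> q) | q holds at c, so <>(([]q -> q) | q) is true at f.
    At c: []q -> q is true, q is true, so ([]q -> q) | q is true.
      At c: []q is false, q is true, so []q -> q is true.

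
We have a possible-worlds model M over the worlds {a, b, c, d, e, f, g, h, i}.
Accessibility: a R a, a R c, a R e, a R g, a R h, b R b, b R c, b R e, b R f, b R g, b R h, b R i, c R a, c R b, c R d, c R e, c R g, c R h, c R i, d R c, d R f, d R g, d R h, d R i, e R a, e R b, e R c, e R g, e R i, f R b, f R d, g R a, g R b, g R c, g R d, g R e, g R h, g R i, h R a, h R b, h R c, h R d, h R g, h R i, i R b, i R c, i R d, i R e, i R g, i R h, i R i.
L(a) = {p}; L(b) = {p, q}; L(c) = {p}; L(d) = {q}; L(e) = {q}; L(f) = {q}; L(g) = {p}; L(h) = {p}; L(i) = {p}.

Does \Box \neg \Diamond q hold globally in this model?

Recall that \Box ψ holds at a world iff ψ holds at every accessible world, and \Diamond ψ holds iff ψ holds at some accessible world.
Let φ = \Box \neg \Diamond q. Evaluate φ at each world:
  a (successors {a, c, e, g, h}): φ is false.
  b (successors {b, c, e, f, g, h, i}): φ is false.
  c (successors {a, b, d, e, g, h, i}): φ is false.
  d (successors {c, f, g, h, i}): φ is false.
  e (successors {a, b, c, g, i}): φ is false.
  f (successors {b, d}): φ is false.
  g (successors {a, b, c, d, e, h, i}): φ is false.
  h (successors {a, b, c, d, g, i}): φ is false.
  i (successors {b, c, d, e, g, h, i}): φ is false.
Detail at a (counterexample):
  At a: \Box \neg \Diamond q requires \neg \Diamond q at every successor {a, c, e, g, h}.
    \neg \Diamond q fails at a, so \Box \neg \Diamond q is false at a.
      At a: \Diamond q is true, so \neg \Diamond q is false.

No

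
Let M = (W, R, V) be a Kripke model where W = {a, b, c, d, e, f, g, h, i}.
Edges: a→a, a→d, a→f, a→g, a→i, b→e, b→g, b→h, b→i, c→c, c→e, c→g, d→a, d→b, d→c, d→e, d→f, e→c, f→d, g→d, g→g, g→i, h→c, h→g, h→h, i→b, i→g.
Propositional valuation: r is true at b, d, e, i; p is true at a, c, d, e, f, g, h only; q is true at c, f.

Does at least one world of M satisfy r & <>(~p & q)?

No

Let φ = r & <>(~p & q). Evaluate φ at each world:
  a (successors {a, d, f, g, i}): φ is false.
  b (successors {e, g, h, i}): φ is false.
  c (successors {c, e, g}): φ is false.
  d (successors {a, b, c, e, f}): φ is false.
  e (successors {c}): φ is false.
  f (successors {d}): φ is false.
  g (successors {d, g, i}): φ is false.
  h (successors {c, g, h}): φ is false.
  i (successors {b, g}): φ is false.
For instance, at h:
  At h: r is false, <>(~p & q) is false, so r & <>(~p & q) is false.
    At h: <>(~p & q) requires ~p & q at some successor in {c, g, h}.
      At c: ~p & q is false.
      At g: ~p & q is false.
      At h: ~p & q is false.
    So <>(~p & q) is false at h.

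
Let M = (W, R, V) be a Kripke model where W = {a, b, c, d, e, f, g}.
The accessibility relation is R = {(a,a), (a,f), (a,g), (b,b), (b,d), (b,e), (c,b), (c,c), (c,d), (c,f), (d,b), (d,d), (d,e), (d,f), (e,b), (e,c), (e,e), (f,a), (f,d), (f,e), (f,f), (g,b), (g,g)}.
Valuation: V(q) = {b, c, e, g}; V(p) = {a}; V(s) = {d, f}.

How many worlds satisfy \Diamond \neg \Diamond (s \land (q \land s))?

7

Let φ = \Diamond \neg \Diamond (s \land (q \land s)). Evaluate φ at each world:
  a (successors {a, f, g}): φ is true.
  b (successors {b, d, e}): φ is true.
  c (successors {b, c, d, f}): φ is true.
  d (successors {b, d, e, f}): φ is true.
  e (successors {b, c, e}): φ is true.
  f (successors {a, d, e, f}): φ is true.
  g (successors {b, g}): φ is true.
For instance, at e:
  At e: \Diamond \neg \Diamond (s \land (q \land s)) requires \neg \Diamond (s \land (q \land s)) at some successor in {b, c, e}.
    \neg \Diamond (s \land (q \land s)) holds at b, so \Diamond \neg \Diamond (s \land (q \land s)) is true at e.
      At b: \Diamond (s \land (q \land s)) is false, so \neg \Diamond (s \land (q \land s)) is true.
Satisfying worlds: {a, b, c, d, e, f, g}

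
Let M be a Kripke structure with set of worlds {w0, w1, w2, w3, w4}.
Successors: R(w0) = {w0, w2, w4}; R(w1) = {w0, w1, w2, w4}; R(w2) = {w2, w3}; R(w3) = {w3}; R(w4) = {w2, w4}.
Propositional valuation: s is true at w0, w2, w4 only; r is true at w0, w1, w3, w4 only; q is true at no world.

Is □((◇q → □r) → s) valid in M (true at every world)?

Let φ = □((◇q → □r) → s). Evaluate φ at each world:
  w0 (successors {w0, w2, w4}): φ is true.
  w1 (successors {w0, w1, w2, w4}): φ is false.
  w2 (successors {w2, w3}): φ is false.
  w3 (successors {w3}): φ is false.
  w4 (successors {w2, w4}): φ is true.
Detail at w1 (counterexample):
  At w1: □((◇q → □r) → s) requires (◇q → □r) → s at every successor {w0, w1, w2, w4}.
    (◇q → □r) → s fails at w1, so □((◇q → □r) → s) is false at w1.
      At w1: ◇q → □r is true, s is false, so (◇q → □r) → s is false.

No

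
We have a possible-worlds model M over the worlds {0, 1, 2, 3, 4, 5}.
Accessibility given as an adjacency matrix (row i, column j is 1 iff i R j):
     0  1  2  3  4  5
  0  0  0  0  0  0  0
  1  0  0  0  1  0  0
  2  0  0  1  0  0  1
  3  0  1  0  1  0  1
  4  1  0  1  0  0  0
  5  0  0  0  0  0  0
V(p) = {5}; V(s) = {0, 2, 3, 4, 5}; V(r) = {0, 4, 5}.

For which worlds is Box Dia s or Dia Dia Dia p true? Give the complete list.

0, 1, 2, 3, 4, 5

Let φ = Box Dia s or Dia Dia Dia p. Evaluate φ at each world:
  0 (successors ∅): φ is true.
  1 (successors {3}): φ is true.
  2 (successors {2, 5}): φ is true.
  3 (successors {1, 3, 5}): φ is true.
  4 (successors {0, 2}): φ is true.
  5 (successors ∅): φ is true.
For instance, at 4:
  At 4: Box Dia s is false, Dia Dia Dia p is true, so Box Dia s or Dia Dia Dia p is true.
    At 4: Box Dia s requires Dia s at every successor {0, 2}.
      Dia s fails at 0, so Box Dia s is false at 4.
    At 4: Dia Dia Dia p requires Dia Dia p at some successor in {0, 2}.
      Dia Dia p holds at 2, so Dia Dia Dia p is true at 4.
Satisfying worlds: {0, 1, 2, 3, 4, 5}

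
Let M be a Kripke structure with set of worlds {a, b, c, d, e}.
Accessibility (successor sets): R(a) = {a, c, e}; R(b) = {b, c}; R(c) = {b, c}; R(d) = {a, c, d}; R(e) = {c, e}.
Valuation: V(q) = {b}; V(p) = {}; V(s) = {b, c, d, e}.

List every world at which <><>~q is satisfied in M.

Let φ = <><>~q. Evaluate φ at each world:
  a (successors {a, c, e}): φ is true.
  b (successors {b, c}): φ is true.
  c (successors {b, c}): φ is true.
  d (successors {a, c, d}): φ is true.
  e (successors {c, e}): φ is true.
For instance, at b:
  At b: <><>~q requires <>~q at some successor in {b, c}.
    <>~q holds at b, so <><>~q is true at b.
      At b: <>~q requires ~q at some successor in {b, c}.
        ~q holds at c, so <>~q is true at b.
Satisfying worlds: {a, b, c, d, e}

a, b, c, d, e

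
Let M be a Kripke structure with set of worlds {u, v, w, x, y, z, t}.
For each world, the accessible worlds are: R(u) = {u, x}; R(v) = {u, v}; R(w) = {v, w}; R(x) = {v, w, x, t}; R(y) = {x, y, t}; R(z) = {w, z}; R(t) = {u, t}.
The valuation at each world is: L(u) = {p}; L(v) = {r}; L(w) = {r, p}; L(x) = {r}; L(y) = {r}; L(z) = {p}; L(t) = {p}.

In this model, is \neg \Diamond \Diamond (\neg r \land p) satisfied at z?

At z: \Diamond \Diamond (\neg r \land p) is true, so \neg \Diamond \Diamond (\neg r \land p) is false.
  At z: \Diamond \Diamond (\neg r \land p) requires \Diamond (\neg r \land p) at some successor in {w, z}.
    \Diamond (\neg r \land p) holds at z, so \Diamond \Diamond (\neg r \land p) is true at z.
      At z: \Diamond (\neg r \land p) requires \neg r \land p at some successor in {w, z}.
        \neg r \land p holds at z, so \Diamond (\neg r \land p) is true at z.

No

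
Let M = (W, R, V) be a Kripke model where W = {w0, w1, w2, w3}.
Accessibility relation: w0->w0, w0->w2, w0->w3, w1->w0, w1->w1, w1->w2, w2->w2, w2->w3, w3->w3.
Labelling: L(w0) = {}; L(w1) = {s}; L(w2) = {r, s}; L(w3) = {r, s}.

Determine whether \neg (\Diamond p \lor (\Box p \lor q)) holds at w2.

At w2: \Diamond p \lor (\Box p \lor q) is false, so \neg (\Diamond p \lor (\Box p \lor q)) is true.
  At w2: \Diamond p is false, \Box p \lor q is false, so \Diamond p \lor (\Box p \lor q) is false.
    At w2: \Diamond p requires p at some successor in {w2, w3}.
      At w2: p is false.
      At w3: p is false.
    So \Diamond p is false at w2.
    At w2: \Box p is false, q is false, so \Box p \lor q is false.
      At w2: \Box p requires p at every successor {w2, w3}.
        p fails at w2, so \Box p is false at w2.

Yes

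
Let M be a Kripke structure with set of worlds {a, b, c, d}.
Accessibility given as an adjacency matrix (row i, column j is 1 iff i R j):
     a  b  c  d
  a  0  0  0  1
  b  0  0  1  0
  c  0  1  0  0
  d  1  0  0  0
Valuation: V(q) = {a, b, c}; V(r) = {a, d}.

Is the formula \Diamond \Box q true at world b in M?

At b: \Diamond \Box q requires \Box q at some successor in {c}.
  \Box q holds at c, so \Diamond \Box q is true at b.
    At c: \Box q requires q at every successor {b}.
      At b: q is true.
    So \Box q is true at c.

Yes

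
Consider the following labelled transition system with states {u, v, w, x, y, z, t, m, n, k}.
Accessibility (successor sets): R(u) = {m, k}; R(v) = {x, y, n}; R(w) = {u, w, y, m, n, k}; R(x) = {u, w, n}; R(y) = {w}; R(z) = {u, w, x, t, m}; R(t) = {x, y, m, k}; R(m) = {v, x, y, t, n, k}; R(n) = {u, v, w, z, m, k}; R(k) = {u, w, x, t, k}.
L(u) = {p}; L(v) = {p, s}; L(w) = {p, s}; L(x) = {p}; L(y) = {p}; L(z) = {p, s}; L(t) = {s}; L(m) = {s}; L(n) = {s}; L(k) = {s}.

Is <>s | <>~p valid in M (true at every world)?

Yes

Let φ = <>s | <>~p. Evaluate φ at each world:
  u (successors {m, k}): φ is true.
  v (successors {x, y, n}): φ is true.
  w (successors {u, w, y, m, n, k}): φ is true.
  x (successors {u, w, n}): φ is true.
  y (successors {w}): φ is true.
  z (successors {u, w, x, t, m}): φ is true.
  t (successors {x, y, m, k}): φ is true.
  m (successors {v, x, y, t, n, k}): φ is true.
  n (successors {u, v, w, z, m, k}): φ is true.
  k (successors {u, w, x, t, k}): φ is true.
For instance, at x:
  At x: <>s is true, <>~p is true, so <>s | <>~p is true.
    At x: <>s requires s at some successor in {u, w, n}.
      s holds at w, so <>s is true at x.
    At x: <>~p requires ~p at some successor in {u, w, n}.
      ~p holds at n, so <>~p is true at x.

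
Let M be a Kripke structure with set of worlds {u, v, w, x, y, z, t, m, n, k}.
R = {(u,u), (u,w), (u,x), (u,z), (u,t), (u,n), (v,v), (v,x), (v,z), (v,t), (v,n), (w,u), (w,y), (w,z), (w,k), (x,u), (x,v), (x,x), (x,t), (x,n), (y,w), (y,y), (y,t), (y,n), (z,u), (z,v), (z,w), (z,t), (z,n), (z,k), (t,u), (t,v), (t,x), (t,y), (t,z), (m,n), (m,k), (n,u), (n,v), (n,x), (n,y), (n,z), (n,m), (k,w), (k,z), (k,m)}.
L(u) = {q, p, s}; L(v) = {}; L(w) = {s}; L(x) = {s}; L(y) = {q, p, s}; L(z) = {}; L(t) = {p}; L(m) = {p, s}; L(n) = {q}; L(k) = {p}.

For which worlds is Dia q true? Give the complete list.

u, v, w, x, y, z, t, m, n

Recall that Dia ψ holds at a world iff ψ holds at some accessible world.
Let φ = Dia q. Evaluate φ at each world:
  u (successors {u, w, x, z, t, n}): φ is true.
  v (successors {v, x, z, t, n}): φ is true.
  w (successors {u, y, z, k}): φ is true.
  x (successors {u, v, x, t, n}): φ is true.
  y (successors {w, y, t, n}): φ is true.
  z (successors {u, v, w, t, n, k}): φ is true.
  t (successors {u, v, x, y, z}): φ is true.
  m (successors {n, k}): φ is true.
  n (successors {u, v, x, y, z, m}): φ is true.
  k (successors {w, z, m}): φ is false.
For instance, at x:
  At x: Dia q requires q at some successor in {u, v, x, t, n}.
    q holds at u, so Dia q is true at x.
Satisfying worlds: {u, v, w, x, y, z, t, m, n}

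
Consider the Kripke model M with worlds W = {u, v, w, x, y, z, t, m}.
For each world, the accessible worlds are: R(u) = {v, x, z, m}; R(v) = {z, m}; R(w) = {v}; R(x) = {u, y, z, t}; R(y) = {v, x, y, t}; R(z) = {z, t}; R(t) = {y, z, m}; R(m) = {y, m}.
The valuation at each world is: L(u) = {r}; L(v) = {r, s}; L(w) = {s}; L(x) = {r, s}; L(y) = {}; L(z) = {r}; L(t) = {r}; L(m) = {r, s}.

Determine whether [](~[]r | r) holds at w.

Yes

At w: [](~[]r | r) requires ~[]r | r at every successor {v}.
    At v: ~[]r is false, r is true, so ~[]r | r is true.
      At v: []r is true, so ~[]r is false.
So [](~[]r | r) is true at w.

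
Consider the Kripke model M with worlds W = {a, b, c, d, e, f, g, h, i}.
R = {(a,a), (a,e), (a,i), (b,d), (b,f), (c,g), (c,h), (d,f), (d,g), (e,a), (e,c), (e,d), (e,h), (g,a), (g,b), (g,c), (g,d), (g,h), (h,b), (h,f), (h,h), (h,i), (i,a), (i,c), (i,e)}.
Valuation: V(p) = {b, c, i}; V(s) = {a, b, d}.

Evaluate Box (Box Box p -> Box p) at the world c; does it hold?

At c: Box (Box Box p -> Box p) requires Box Box p -> Box p at every successor {g, h}.
    At g: Box Box p is false, Box p is false, so Box Box p -> Box p is true.
      At g: Box Box p requires Box p at every successor {a, b, c, d, h}.
        Box p fails at a, so Box Box p is false at g.
      At g: Box p requires p at every successor {a, b, c, d, h}.
        p fails at a, so Box p is false at g.
    At h: Box Box p is false, Box p is false, so Box Box p -> Box p is true.
      At h: Box Box p requires Box p at every successor {b, f, h, i}.
        Box p fails at b, so Box Box p is false at h.
      At h: Box p requires p at every successor {b, f, h, i}.
        p fails at f, so Box p is false at h.
So Box (Box Box p -> Box p) is true at c.

Yes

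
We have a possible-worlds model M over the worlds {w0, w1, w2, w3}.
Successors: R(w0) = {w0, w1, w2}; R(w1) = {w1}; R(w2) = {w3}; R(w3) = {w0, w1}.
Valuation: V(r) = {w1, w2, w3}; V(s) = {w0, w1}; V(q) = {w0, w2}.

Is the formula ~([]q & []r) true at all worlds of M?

Let φ = ~([]q & []r). Evaluate φ at each world:
  w0 (successors {w0, w1, w2}): φ is true.
  w1 (successors {w1}): φ is true.
  w2 (successors {w3}): φ is true.
  w3 (successors {w0, w1}): φ is true.
For instance, at w0:
  At w0: []q & []r is false, so ~([]q & []r) is true.
    At w0: []q is false, []r is false, so []q & []r is false.
      At w0: []q requires q at every successor {w0, w1, w2}.
        q fails at w1, so []q is false at w0.
      At w0: []r requires r at every successor {w0, w1, w2}.
        r fails at w0, so []r is false at w0.

Yes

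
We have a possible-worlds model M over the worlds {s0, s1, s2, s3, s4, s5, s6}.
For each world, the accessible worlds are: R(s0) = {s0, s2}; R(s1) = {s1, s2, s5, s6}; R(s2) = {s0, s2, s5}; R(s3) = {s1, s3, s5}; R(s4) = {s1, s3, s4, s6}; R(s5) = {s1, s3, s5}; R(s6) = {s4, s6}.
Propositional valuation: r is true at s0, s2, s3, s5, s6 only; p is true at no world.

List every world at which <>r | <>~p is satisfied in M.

Recall that <>ψ holds at a world iff ψ holds at some accessible world.
Let φ = <>r | <>~p. Evaluate φ at each world:
  s0 (successors {s0, s2}): φ is true.
  s1 (successors {s1, s2, s5, s6}): φ is true.
  s2 (successors {s0, s2, s5}): φ is true.
  s3 (successors {s1, s3, s5}): φ is true.
  s4 (successors {s1, s3, s4, s6}): φ is true.
  s5 (successors {s1, s3, s5}): φ is true.
  s6 (successors {s4, s6}): φ is true.
For instance, at s3:
  At s3: <>r is true, <>~p is true, so <>r | <>~p is true.
    At s3: <>r requires r at some successor in {s1, s3, s5}.
      r holds at s3, so <>r is true at s3.
    At s3: <>~p requires ~p at some successor in {s1, s3, s5}.
      ~p holds at s1, so <>~p is true at s3.
Satisfying worlds: {s0, s1, s2, s3, s4, s5, s6}

s0, s1, s2, s3, s4, s5, s6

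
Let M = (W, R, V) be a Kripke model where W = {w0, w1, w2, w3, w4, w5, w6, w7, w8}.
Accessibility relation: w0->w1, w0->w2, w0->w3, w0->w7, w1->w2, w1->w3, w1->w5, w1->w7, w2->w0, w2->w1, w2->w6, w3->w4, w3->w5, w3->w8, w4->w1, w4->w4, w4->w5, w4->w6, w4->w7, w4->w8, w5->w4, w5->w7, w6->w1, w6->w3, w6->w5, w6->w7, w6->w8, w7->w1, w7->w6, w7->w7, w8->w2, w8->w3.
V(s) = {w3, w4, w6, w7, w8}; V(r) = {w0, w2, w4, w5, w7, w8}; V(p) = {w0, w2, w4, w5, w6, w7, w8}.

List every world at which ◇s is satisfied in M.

Let φ = ◇s. Evaluate φ at each world:
  w0 (successors {w1, w2, w3, w7}): φ is true.
  w1 (successors {w2, w3, w5, w7}): φ is true.
  w2 (successors {w0, w1, w6}): φ is true.
  w3 (successors {w4, w5, w8}): φ is true.
  w4 (successors {w1, w4, w5, w6, w7, w8}): φ is true.
  w5 (successors {w4, w7}): φ is true.
  w6 (successors {w1, w3, w5, w7, w8}): φ is true.
  w7 (successors {w1, w6, w7}): φ is true.
  w8 (successors {w2, w3}): φ is true.
For instance, at w8:
  At w8: ◇s requires s at some successor in {w2, w3}.
    s holds at w3, so ◇s is true at w8.
Satisfying worlds: {w0, w1, w2, w3, w4, w5, w6, w7, w8}

w0, w1, w2, w3, w4, w5, w6, w7, w8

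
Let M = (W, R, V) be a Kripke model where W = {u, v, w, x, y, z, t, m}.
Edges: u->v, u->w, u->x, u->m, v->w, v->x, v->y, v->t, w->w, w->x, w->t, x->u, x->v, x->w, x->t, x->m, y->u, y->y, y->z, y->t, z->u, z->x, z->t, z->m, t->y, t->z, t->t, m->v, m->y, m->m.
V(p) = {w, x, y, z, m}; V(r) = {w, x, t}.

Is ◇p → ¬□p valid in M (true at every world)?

Yes

Let φ = ◇p → ¬□p. Evaluate φ at each world:
  u (successors {v, w, x, m}): φ is true.
  v (successors {w, x, y, t}): φ is true.
  w (successors {w, x, t}): φ is true.
  x (successors {u, v, w, t, m}): φ is true.
  y (successors {u, y, z, t}): φ is true.
  z (successors {u, x, t, m}): φ is true.
  t (successors {y, z, t}): φ is true.
  m (successors {v, y, m}): φ is true.
For instance, at t:
  At t: ◇p is true, ¬□p is true, so ◇p → ¬□p is true.
    At t: ◇p requires p at some successor in {y, z, t}.
      p holds at y, so ◇p is true at t.
    At t: □p is false, so ¬□p is true.
      At t: □p requires p at every successor {y, z, t}.
        p fails at t, so □p is false at t.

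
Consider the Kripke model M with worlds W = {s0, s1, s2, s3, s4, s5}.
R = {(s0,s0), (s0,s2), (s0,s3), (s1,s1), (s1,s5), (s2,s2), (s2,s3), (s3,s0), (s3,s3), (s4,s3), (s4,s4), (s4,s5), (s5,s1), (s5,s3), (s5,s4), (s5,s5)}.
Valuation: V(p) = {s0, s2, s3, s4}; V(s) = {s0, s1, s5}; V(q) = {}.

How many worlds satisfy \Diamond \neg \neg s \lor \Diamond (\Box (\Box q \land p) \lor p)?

6

Let φ = \Diamond \neg \neg s \lor \Diamond (\Box (\Box q \land p) \lor p). Evaluate φ at each world:
  s0 (successors {s0, s2, s3}): φ is true.
  s1 (successors {s1, s5}): φ is true.
  s2 (successors {s2, s3}): φ is true.
  s3 (successors {s0, s3}): φ is true.
  s4 (successors {s3, s4, s5}): φ is true.
  s5 (successors {s1, s3, s4, s5}): φ is true.
For instance, at s2:
  At s2: \Diamond \neg \neg s is false, \Diamond (\Box (\Box q \land p) \lor p) is true, so \Diamond \neg \neg s \lor \Diamond (\Box (\Box q \land p) \lor p) is true.
    At s2: \Diamond \neg \neg s requires \neg \neg s at some successor in {s2, s3}.
      At s2: \neg \neg s is false.
      At s3: \neg \neg s is false.
    So \Diamond \neg \neg s is false at s2.
    At s2: \Diamond (\Box (\Box q \land p) \lor p) requires \Box (\Box q \land p) \lor p at some successor in {s2, s3}.
      \Box (\Box q \land p) \lor p holds at s2, so \Diamond (\Box (\Box q \land p) \lor p) is true at s2.
Satisfying worlds: {s0, s1, s2, s3, s4, s5}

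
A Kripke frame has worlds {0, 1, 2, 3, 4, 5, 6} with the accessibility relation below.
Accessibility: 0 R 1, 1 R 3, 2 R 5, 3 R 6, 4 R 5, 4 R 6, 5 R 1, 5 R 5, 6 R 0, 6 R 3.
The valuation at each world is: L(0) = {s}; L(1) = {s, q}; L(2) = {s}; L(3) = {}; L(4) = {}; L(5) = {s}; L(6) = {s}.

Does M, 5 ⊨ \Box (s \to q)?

At 5: \Box (s \to q) requires s \to q at every successor {1, 5}.
  s \to q fails at 5, so \Box (s \to q) is false at 5.

No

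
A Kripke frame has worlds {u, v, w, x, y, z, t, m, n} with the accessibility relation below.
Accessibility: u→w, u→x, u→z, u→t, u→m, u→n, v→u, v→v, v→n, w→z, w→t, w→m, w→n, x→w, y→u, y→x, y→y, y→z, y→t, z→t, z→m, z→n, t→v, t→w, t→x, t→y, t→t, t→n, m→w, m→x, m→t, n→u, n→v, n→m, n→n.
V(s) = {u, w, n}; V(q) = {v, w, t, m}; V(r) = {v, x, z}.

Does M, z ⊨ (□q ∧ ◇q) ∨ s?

No

At z: □q ∧ ◇q is false, s is false, so (□q ∧ ◇q) ∨ s is false.
  At z: □q is false, ◇q is true, so □q ∧ ◇q is false.
    At z: □q requires q at every successor {t, m, n}.
      q fails at n, so □q is false at z.
    At z: ◇q requires q at some successor in {t, m, n}.
      q holds at t, so ◇q is true at z.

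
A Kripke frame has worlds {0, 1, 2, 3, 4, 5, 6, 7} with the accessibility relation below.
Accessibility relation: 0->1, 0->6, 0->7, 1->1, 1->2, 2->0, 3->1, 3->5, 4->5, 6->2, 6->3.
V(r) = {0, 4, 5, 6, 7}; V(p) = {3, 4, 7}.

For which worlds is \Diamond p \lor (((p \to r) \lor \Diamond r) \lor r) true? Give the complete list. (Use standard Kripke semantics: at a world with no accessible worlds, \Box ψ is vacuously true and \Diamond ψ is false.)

Let φ = \Diamond p \lor (((p \to r) \lor \Diamond r) \lor r). Evaluate φ at each world:
  0 (successors {1, 6, 7}): φ is true.
  1 (successors {1, 2}): φ is true.
  2 (successors {0}): φ is true.
  3 (successors {1, 5}): φ is true.
  4 (successors {5}): φ is true.
  5 (successors ∅): φ is true.
  6 (successors {2, 3}): φ is true.
  7 (successors ∅): φ is true.
For instance, at 0:
  At 0: \Diamond p is true, ((p \to r) \lor \Diamond r) \lor r is true, so \Diamond p \lor (((p \to r) \lor \Diamond r) \lor r) is true.
    At 0: \Diamond p requires p at some successor in {1, 6, 7}.
      p holds at 7, so \Diamond p is true at 0.
    At 0: (p \to r) \lor \Diamond r is true, r is true, so ((p \to r) \lor \Diamond r) \lor r is true.
      At 0: p \to r is true, \Diamond r is true, so (p \to r) \lor \Diamond r is true.
Satisfying worlds: {0, 1, 2, 3, 4, 5, 6, 7}

0, 1, 2, 3, 4, 5, 6, 7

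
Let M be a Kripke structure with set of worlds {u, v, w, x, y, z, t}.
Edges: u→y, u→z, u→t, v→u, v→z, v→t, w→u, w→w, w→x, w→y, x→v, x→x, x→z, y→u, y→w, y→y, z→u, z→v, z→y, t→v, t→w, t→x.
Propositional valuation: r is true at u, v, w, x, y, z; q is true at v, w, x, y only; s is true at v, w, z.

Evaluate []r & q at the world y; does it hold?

At y: []r is true, q is true, so []r & q is true.
  At y: []r requires r at every successor {u, w, y}.
    At u: r is true.
    At w: r is true.
    At y: r is true.
  So []r is true at y.

Yes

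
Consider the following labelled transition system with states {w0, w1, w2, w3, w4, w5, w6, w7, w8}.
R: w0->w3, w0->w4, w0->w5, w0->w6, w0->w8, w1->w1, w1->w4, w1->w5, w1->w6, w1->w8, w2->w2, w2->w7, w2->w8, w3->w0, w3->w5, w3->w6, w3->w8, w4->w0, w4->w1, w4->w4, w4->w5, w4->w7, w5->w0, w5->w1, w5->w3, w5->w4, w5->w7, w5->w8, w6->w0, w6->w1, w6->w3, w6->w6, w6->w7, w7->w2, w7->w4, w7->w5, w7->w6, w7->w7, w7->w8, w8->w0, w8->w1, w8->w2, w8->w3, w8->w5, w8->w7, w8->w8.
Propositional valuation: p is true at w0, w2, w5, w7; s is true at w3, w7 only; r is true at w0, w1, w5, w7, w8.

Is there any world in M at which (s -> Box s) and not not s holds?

Let φ = (s -> Box s) and not not s. Evaluate φ at each world:
  w0 (successors {w3, w4, w5, w6, w8}): φ is false.
  w1 (successors {w1, w4, w5, w6, w8}): φ is false.
  w2 (successors {w2, w7, w8}): φ is false.
  w3 (successors {w0, w5, w6, w8}): φ is false.
  w4 (successors {w0, w1, w4, w5, w7}): φ is false.
  w5 (successors {w0, w1, w3, w4, w7, w8}): φ is false.
  w6 (successors {w0, w1, w3, w6, w7}): φ is false.
  w7 (successors {w2, w4, w5, w6, w7, w8}): φ is false.
  w8 (successors {w0, w1, w2, w3, w5, w7, w8}): φ is false.
For instance, at w3:
  At w3: s -> Box s is false, not not s is true, so (s -> Box s) and not not s is false.
    At w3: s is true, Box s is false, so s -> Box s is false.
      At w3: Box s requires s at every successor {w0, w5, w6, w8}.
        s fails at w0, so Box s is false at w3.

No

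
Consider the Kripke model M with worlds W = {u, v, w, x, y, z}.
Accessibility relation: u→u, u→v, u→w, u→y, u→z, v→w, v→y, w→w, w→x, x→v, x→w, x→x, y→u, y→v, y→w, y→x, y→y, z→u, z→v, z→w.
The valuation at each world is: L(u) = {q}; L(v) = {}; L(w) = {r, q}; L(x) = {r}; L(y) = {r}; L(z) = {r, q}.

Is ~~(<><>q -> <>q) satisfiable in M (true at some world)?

Let φ = ~~(<><>q -> <>q). Evaluate φ at each world:
  u (successors {u, v, w, y, z}): φ is true.
  v (successors {w, y}): φ is true.
  w (successors {w, x}): φ is true.
  x (successors {v, w, x}): φ is true.
  y (successors {u, v, w, x, y}): φ is true.
  z (successors {u, v, w}): φ is true.
Detail at u (witness):
  At u: ~(<><>q -> <>q) is false, so ~~(<><>q -> <>q) is true.
    At u: <><>q -> <>q is true, so ~(<><>q -> <>q) is false.
      At u: <><>q is true, <>q is true, so <><>q -> <>q is true.

Yes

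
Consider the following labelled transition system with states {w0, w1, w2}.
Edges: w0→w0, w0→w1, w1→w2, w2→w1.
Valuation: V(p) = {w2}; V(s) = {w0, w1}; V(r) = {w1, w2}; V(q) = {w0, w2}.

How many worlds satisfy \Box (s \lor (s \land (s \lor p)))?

2

Recall that \Box ψ holds at a world iff ψ holds at every accessible world, and \Diamond ψ holds iff ψ holds at some accessible world.
Let φ = \Box (s \lor (s \land (s \lor p))). Evaluate φ at each world:
  w0 (successors {w0, w1}): φ is true.
  w1 (successors {w2}): φ is false.
  w2 (successors {w1}): φ is true.
For instance, at w0:
  At w0: \Box (s \lor (s \land (s \lor p))) requires s \lor (s \land (s \lor p)) at every successor {w0, w1}.
    At w0: s \lor (s \land (s \lor p)) is true.
    At w1: s \lor (s \land (s \lor p)) is true.
  So \Box (s \lor (s \land (s \lor p))) is true at w0.
Satisfying worlds: {w0, w2}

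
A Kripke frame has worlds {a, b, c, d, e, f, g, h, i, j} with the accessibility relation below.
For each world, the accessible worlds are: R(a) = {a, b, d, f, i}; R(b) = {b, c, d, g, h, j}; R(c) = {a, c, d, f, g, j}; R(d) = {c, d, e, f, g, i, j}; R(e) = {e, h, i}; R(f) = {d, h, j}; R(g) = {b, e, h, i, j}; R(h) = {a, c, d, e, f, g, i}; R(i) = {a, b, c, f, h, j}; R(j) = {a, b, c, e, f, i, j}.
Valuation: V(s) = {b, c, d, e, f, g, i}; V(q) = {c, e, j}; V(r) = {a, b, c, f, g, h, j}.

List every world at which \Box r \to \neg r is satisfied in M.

a, b, c, d, e, f, g, h, i, j

Let φ = \Box r \to \neg r. Evaluate φ at each world:
  a (successors {a, b, d, f, i}): φ is true.
  b (successors {b, c, d, g, h, j}): φ is true.
  c (successors {a, c, d, f, g, j}): φ is true.
  d (successors {c, d, e, f, g, i, j}): φ is true.
  e (successors {e, h, i}): φ is true.
  f (successors {d, h, j}): φ is true.
  g (successors {b, e, h, i, j}): φ is true.
  h (successors {a, c, d, e, f, g, i}): φ is true.
  i (successors {a, b, c, f, h, j}): φ is true.
  j (successors {a, b, c, e, f, i, j}): φ is true.
For instance, at i:
  At i: \Box r is true, \neg r is true, so \Box r \to \neg r is true.
    At i: \Box r requires r at every successor {a, b, c, f, h, j}.
      At a: r is true.
      At b: r is true.
      At c: r is true.
      At f: r is true.
      At h: r is true.
      At j: r is true.
    So \Box r is true at i.
Satisfying worlds: {a, b, c, d, e, f, g, h, i, j}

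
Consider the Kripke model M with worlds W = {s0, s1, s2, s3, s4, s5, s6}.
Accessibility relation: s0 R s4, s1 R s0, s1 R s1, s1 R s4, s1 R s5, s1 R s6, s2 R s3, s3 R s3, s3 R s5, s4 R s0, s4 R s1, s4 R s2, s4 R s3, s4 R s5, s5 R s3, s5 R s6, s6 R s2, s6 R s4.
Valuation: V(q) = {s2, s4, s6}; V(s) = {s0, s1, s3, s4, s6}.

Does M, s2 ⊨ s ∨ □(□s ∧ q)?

No

At s2: s is false, □(□s ∧ q) is false, so s ∨ □(□s ∧ q) is false.
  At s2: □(□s ∧ q) requires □s ∧ q at every successor {s3}.
    □s ∧ q fails at s3, so □(□s ∧ q) is false at s2.
      At s3: □s is false, q is false, so □s ∧ q is false.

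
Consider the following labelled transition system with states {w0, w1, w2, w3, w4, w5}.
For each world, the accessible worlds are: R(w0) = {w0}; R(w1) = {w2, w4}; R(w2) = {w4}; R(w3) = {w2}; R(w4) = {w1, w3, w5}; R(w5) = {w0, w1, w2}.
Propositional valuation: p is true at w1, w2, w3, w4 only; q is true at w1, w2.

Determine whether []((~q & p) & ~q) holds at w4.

No

At w4: []((~q & p) & ~q) requires (~q & p) & ~q at every successor {w1, w3, w5}.
  (~q & p) & ~q fails at w1, so []((~q & p) & ~q) is false at w4.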